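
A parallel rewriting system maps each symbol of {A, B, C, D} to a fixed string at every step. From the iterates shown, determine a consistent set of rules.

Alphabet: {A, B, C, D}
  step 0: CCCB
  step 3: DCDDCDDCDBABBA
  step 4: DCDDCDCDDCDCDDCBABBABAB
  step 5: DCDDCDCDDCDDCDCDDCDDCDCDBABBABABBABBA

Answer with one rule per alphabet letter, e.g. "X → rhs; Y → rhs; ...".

A->B, B->BA, C->D, D->DC

  step 4 ⇒ step 5: DCDDCDCDDCDCDDCBABBABAB ⇒ DC·D·DC·DC·D·DC·D·DC·DC·D·DC·D·DC·DC·D·BA·B·BA·BA·B·BA·B·BA
    A ↦ B
    B ↦ BA
    C ↦ D
    D ↦ DC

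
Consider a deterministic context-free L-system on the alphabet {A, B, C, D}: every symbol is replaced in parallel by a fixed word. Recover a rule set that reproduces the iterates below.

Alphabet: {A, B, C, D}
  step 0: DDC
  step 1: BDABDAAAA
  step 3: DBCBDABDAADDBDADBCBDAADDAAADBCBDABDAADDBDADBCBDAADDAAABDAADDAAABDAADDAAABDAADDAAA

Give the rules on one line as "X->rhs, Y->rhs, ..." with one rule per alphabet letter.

  step 0 ⇒ step 1: DDC ⇒ BDA·BDA·AAA
    C ↦ AAA
    D ↦ BDA
    A ↦ DBC  (constrained at step 1)
    B ↦ ADD  (constrained at step 1)

A->DBC, B->ADD, C->AAA, D->BDA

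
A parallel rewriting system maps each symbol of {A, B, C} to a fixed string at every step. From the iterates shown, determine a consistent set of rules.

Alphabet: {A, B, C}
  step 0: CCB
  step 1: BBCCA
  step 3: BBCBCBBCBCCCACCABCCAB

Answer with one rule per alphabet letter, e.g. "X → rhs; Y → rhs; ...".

  step 0 ⇒ step 1: CCB ⇒ B·B·CCA
    B ↦ CCA
    C ↦ B
    A ↦ CBC  (constrained at step 1)

A->CBC, B->CCA, C->B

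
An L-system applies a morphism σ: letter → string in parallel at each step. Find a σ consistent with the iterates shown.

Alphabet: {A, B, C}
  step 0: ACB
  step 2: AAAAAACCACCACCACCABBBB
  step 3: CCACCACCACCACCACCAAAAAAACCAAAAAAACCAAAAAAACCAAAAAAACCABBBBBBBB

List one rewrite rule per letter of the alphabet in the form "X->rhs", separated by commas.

  step 2 ⇒ step 3: AAAAAACCACCACCACCABBBB ⇒ CCA·CCA·CCA·CCA·CCA·CCA·AAA·AAA·CCA·AAA·AAA·CCA·AAA·AAA·CCA·AAA·AAA·CCA·BB·BB·BB·BB
    A ↦ CCA
    B ↦ BB
    C ↦ AAA

A->CCA, B->BB, C->AAA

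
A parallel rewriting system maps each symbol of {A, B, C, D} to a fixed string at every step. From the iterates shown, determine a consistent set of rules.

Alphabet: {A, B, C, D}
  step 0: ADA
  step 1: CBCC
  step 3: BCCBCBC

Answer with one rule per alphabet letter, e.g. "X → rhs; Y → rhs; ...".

A->C, B->A, C->D, D->BC

  step 0 ⇒ step 1: ADA ⇒ C·BC·C
    A ↦ C
    D ↦ BC
    B ↦ A  (constrained at step 1)
    C ↦ D  (constrained at step 1)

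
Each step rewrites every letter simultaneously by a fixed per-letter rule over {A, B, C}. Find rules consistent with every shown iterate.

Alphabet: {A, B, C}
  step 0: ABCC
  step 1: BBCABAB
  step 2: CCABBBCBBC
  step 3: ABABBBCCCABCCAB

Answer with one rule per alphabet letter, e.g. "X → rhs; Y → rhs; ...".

A->BB, B->C, C->AB

  step 2 ⇒ step 3: CCABBBCBBC ⇒ AB·AB·BB·C·C·C·AB·C·C·AB
    A ↦ BB
    B ↦ C
    C ↦ AB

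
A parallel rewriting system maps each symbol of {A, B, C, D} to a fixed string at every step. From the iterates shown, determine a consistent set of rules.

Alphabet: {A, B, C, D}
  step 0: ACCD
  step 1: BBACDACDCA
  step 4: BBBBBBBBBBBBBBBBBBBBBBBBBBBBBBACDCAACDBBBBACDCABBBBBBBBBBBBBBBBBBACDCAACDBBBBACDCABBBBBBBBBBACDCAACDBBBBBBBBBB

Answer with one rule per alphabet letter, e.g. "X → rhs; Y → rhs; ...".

A->BB, B->BB, C->ACD, D->CA

  step 0 ⇒ step 1: ACCD ⇒ BB·ACD·ACD·CA
    A ↦ BB
    C ↦ ACD
    D ↦ CA
    B ↦ BB  (constrained at step 1)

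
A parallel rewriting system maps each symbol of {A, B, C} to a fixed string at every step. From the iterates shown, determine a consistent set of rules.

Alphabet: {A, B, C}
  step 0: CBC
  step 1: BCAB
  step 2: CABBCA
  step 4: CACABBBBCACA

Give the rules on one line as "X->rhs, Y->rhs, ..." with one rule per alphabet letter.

  step 1 ⇒ step 2: BCAB ⇒ CA·B·B·CA
    A ↦ B
    B ↦ CA
    C ↦ B

A->B, B->CA, C->B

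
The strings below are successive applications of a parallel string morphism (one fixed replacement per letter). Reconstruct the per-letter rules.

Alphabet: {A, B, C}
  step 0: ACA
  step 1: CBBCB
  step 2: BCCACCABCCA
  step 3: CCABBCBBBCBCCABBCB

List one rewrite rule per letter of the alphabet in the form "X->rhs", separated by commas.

  step 2 ⇒ step 3: BCCACCABCCA ⇒ CCA·B·B·CB·B·B·CB·CCA·B·B·CB
    A ↦ CB
    B ↦ CCA
    C ↦ B

A->CB, B->CCA, C->B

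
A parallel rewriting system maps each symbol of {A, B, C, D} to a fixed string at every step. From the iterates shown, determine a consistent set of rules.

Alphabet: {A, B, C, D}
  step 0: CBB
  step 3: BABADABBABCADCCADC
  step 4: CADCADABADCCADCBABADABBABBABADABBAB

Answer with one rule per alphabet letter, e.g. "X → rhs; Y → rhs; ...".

  step 3 ⇒ step 4: BABADABBABCADCCADC ⇒ C·AD·C·AD·AB·AD·C·C·AD·C·BAB·AD·AB·BAB·BAB·AD·AB·BAB
    A ↦ AD
    B ↦ C
    C ↦ BAB
    D ↦ AB

A->AD, B->C, C->BAB, D->AB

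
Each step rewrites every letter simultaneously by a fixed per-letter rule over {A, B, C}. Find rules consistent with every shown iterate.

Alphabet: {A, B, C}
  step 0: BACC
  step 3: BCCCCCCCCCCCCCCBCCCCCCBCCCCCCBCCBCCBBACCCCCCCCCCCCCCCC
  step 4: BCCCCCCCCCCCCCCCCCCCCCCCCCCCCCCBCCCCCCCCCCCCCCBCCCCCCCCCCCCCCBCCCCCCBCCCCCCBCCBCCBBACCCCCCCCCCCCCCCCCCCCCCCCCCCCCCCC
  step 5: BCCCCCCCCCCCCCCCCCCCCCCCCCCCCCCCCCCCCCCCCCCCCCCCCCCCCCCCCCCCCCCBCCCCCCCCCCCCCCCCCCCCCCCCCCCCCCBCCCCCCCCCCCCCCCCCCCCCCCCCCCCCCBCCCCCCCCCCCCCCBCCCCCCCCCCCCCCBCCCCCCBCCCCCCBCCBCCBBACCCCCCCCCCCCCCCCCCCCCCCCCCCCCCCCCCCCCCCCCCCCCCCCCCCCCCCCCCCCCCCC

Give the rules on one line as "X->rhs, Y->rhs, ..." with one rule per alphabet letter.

  step 4 ⇒ step 5: BCCCCCCCCCCCCCCCCCCCCCCCCCCCCCCBCCCCCCCCCCCCCCBCCCCCCCCCCCCCCBCCCCCCBCCCCCCBCCBCCBBACCCCCCCCCCCCCCCCCCCCCCCCCCCCCCCC ⇒ BCC·CC·CC·CC·CC·CC·CC·CC·CC·CC·CC·CC·CC·CC·CC·CC·CC·CC·CC·CC·CC·CC·CC·CC·CC·CC·CC·CC·CC·CC·CC·BCC·CC·CC·CC·CC·CC·CC·CC·CC·CC·CC·CC·CC·CC·CC·BCC·CC·CC·CC·CC·CC·CC·CC·CC·CC·CC·CC·CC·CC·CC·BCC·CC·CC·CC·CC·CC·CC·BCC·CC·CC·CC·CC·CC·CC·BCC·CC·CC·BCC·CC·CC·BCC·BCC·BBA·CC·CC·CC·CC·CC·CC·CC·CC·CC·CC·CC·CC·CC·CC·CC·CC·CC·CC·CC·CC·CC·CC·CC·CC·CC·CC·CC·CC·CC·CC·CC·CC
    A ↦ BBA
    B ↦ BCC
    C ↦ CC

A->BBA, B->BCC, C->CC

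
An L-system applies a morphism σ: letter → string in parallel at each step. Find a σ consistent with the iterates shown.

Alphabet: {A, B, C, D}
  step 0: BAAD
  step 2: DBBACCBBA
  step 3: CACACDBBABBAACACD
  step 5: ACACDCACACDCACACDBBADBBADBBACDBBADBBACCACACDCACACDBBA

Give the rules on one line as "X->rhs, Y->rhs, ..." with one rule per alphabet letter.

A->D, B->AC, C->BBA, D->C

  step 2 ⇒ step 3: DBBACCBBA ⇒ C·AC·AC·D·BBA·BBA·AC·AC·D
    A ↦ D
    B ↦ AC
    C ↦ BBA
    D ↦ C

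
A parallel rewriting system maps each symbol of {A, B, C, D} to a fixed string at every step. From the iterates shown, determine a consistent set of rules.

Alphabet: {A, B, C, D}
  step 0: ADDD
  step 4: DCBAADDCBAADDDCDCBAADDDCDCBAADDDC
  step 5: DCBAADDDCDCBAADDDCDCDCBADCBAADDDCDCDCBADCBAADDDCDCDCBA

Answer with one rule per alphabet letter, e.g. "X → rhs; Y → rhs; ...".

A->D, B->A, C->BA, D->DC

  step 4 ⇒ step 5: DCBAADDCBAADDDCDCBAADDDCDCBAADDDC ⇒ DC·BA·A·D·D·DC·DC·BA·A·D·D·DC·DC·DC·BA·DC·BA·A·D·D·DC·DC·DC·BA·DC·BA·A·D·D·DC·DC·DC·BA
    A ↦ D
    B ↦ A
    C ↦ BA
    D ↦ DC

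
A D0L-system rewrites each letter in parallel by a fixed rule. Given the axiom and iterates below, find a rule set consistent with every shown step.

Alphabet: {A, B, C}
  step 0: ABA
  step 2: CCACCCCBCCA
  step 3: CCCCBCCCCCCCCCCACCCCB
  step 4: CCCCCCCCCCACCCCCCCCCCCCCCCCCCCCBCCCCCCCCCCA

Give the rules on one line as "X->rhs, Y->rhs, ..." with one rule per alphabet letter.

  step 3 ⇒ step 4: CCCCBCCCCCCCCCCACCCCB ⇒ CC·CC·CC·CC·CCA·CC·CC·CC·CC·CC·CC·CC·CC·CC·CC·B·CC·CC·CC·CC·CCA
    A ↦ B
    B ↦ CCA
    C ↦ CC

A->B, B->CCA, C->CC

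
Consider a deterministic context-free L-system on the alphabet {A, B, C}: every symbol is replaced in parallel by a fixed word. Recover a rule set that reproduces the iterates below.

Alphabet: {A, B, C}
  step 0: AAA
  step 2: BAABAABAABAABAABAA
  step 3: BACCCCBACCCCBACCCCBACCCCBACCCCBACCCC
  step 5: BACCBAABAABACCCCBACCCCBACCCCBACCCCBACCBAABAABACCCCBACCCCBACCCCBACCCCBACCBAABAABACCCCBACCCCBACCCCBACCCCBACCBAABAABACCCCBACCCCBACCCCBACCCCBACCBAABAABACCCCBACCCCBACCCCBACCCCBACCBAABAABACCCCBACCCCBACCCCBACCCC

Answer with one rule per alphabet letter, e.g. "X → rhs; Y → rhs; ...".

A->CC, B->BA, C->BAA

  step 2 ⇒ step 3: BAABAABAABAABAABAA ⇒ BA·CC·CC·BA·CC·CC·BA·CC·CC·BA·CC·CC·BA·CC·CC·BA·CC·CC
    A ↦ CC
    B ↦ BA
    C ↦ BAA  (constrained at step 3)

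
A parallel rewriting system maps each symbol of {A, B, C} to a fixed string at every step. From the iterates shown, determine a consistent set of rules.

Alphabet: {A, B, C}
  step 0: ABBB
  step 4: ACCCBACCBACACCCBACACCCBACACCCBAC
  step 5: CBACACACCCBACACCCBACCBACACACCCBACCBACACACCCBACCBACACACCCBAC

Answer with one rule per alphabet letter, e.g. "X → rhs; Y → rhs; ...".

  step 4 ⇒ step 5: ACCCBACCBACACCCBACACCCBACACCCBAC ⇒ CB·AC·AC·AC·C·CB·AC·AC·C·CB·AC·CB·AC·AC·AC·C·CB·AC·CB·AC·AC·AC·C·CB·AC·CB·AC·AC·AC·C·CB·AC
    A ↦ CB
    B ↦ C
    C ↦ AC

A->CB, B->C, C->AC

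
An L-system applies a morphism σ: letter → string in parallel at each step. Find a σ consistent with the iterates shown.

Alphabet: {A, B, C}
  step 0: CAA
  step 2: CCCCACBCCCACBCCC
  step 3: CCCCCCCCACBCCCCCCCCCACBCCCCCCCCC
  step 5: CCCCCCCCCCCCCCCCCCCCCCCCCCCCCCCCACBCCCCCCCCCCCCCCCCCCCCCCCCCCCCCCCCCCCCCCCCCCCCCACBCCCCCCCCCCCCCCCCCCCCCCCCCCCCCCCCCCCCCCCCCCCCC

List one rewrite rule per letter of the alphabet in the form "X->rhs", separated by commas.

  step 2 ⇒ step 3: CCCCACBCCCACBCCC ⇒ CC·CC·CC·CC·ACB·CC·C·CC·CC·CC·ACB·CC·C·CC·CC·CC
    A ↦ ACB
    B ↦ C
    C ↦ CC

A->ACB, B->C, C->CC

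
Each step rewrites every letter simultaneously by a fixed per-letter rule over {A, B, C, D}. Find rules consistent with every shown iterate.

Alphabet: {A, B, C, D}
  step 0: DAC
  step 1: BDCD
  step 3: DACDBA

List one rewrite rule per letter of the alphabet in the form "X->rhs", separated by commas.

  step 0 ⇒ step 1: DAC ⇒ B·D·CD
    A ↦ D
    C ↦ CD
    D ↦ B
    B ↦ A  (constrained at step 1)

A->D, B->A, C->CD, D->B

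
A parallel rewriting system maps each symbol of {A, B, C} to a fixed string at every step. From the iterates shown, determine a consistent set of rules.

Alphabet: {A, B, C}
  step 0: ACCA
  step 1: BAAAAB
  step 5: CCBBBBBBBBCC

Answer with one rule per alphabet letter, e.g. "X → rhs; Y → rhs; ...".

  step 0 ⇒ step 1: ACCA ⇒ B·AA·AA·B
    A ↦ B
    C ↦ AA
    B ↦ C  (constrained at step 1)

A->B, B->C, C->AA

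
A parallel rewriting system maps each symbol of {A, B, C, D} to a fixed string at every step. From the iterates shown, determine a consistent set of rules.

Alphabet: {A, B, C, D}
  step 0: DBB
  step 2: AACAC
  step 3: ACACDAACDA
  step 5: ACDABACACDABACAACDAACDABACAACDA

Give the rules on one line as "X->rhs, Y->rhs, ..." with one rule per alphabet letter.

A->AC, B->A, C->DA, D->B

  step 2 ⇒ step 3: AACAC ⇒ AC·AC·DA·AC·DA
    A ↦ AC
    C ↦ DA
    B ↦ A  (constrained at step 0)
    D ↦ B  (constrained at step 0)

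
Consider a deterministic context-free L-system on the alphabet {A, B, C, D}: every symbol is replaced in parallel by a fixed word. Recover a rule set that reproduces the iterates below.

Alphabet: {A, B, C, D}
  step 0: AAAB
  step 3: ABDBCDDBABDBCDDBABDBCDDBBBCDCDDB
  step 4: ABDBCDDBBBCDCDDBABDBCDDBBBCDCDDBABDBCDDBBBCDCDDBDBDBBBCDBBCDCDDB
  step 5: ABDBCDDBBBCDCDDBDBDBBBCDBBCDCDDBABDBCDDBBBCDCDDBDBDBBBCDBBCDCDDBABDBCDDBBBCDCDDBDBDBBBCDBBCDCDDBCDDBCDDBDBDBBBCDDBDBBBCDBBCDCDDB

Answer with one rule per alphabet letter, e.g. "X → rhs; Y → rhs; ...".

  step 4 ⇒ step 5: ABDBCDDBBBCDCDDBABDBCDDBBBCDCDDBABDBCDDBBBCDCDDBDBDBBBCDBBCDCDDB ⇒ AB·DB·CD·DB·BB·CD·CD·DB·DB·DB·BB·CD·BB·CD·CD·DB·AB·DB·CD·DB·BB·CD·CD·DB·DB·DB·BB·CD·BB·CD·CD·DB·AB·DB·CD·DB·BB·CD·CD·DB·DB·DB·BB·CD·BB·CD·CD·DB·CD·DB·CD·DB·DB·DB·BB·CD·DB·DB·BB·CD·BB·CD·CD·DB
    A ↦ AB
    B ↦ DB
    C ↦ BB
    D ↦ CD

A->AB, B->DB, C->BB, D->CD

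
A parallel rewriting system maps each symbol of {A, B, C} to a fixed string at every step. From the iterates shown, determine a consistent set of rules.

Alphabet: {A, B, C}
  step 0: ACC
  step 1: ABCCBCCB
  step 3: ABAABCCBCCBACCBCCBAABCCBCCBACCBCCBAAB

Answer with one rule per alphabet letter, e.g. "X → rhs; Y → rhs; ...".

A->AB, B->A, C->CCB

  step 0 ⇒ step 1: ACC ⇒ AB·CCB·CCB
    A ↦ AB
    C ↦ CCB
    B ↦ A  (constrained at step 1)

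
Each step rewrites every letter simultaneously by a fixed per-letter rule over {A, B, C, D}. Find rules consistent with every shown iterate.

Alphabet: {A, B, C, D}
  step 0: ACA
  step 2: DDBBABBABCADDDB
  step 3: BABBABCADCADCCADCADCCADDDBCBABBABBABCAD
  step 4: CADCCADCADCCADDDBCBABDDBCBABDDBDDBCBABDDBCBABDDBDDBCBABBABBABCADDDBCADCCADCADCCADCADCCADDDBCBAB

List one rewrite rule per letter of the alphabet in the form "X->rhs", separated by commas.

  step 3 ⇒ step 4: BABBABCADCADCCADCADCCADDDBCBABBABBABCAD ⇒ CAD·C·CAD·CAD·C·CAD·DDB·C·BAB·DDB·C·BAB·DDB·DDB·C·BAB·DDB·C·BAB·DDB·DDB·C·BAB·BAB·BAB·CAD·DDB·CAD·C·CAD·CAD·C·CAD·CAD·C·CAD·DDB·C·BAB
    A ↦ C
    B ↦ CAD
    C ↦ DDB
    D ↦ BAB

A->C, B->CAD, C->DDB, D->BAB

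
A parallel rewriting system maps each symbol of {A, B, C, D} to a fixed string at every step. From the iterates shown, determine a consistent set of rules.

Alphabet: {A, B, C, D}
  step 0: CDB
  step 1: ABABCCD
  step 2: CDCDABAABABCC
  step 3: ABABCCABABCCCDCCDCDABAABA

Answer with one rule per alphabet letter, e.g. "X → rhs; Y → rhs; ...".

A->C, B->D, C->ABA, D->BCC

  step 2 ⇒ step 3: CDCDABAABABCC ⇒ ABA·BCC·ABA·BCC·C·D·C·C·D·C·D·ABA·ABA
    A ↦ C
    B ↦ D
    C ↦ ABA
    D ↦ BCC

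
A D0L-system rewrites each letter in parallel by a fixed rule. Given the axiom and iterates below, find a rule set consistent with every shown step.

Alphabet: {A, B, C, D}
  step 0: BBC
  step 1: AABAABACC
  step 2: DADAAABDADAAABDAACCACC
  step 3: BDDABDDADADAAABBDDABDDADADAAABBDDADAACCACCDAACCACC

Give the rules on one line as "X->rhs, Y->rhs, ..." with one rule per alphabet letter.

  step 2 ⇒ step 3: DADAAABDADAAABDAACCACC ⇒ BD·DA·BD·DA·DA·DA·AAB·BD·DA·BD·DA·DA·DA·AAB·BD·DA·DA·ACC·ACC·DA·ACC·ACC
    A ↦ DA
    B ↦ AAB
    C ↦ ACC
    D ↦ BD

A->DA, B->AAB, C->ACC, D->BD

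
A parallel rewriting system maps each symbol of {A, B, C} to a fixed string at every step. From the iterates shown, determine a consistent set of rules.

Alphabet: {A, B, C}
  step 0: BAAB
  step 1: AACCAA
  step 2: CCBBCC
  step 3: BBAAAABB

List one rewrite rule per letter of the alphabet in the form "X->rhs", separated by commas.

A->C, B->AA, C->B

  step 2 ⇒ step 3: CCBBCC ⇒ B·B·AA·AA·B·B
    B ↦ AA
    C ↦ B
  step 0 ⇒ step 1: BAAB ⇒ AA·C·C·AA
    A ↦ C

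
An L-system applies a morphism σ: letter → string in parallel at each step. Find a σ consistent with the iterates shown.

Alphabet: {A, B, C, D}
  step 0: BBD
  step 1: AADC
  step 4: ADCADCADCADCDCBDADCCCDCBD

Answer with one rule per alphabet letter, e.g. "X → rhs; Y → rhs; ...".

A->CC, B->A, C->BD, D->DC

  step 0 ⇒ step 1: BBD ⇒ A·A·DC
    B ↦ A
    D ↦ DC
    A ↦ CC  (constrained at step 1)
    C ↦ BD  (constrained at step 1)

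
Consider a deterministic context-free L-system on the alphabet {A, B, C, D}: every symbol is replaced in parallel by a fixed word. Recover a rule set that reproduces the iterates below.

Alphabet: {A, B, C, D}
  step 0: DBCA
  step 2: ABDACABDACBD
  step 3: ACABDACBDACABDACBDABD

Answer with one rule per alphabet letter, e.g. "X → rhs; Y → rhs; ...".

A->AC, B->A, C->BD, D->BD

  step 2 ⇒ step 3: ABDACABDACBD ⇒ AC·A·BD·AC·BD·AC·A·BD·AC·BD·A·BD
    A ↦ AC
    B ↦ A
    C ↦ BD
    D ↦ BD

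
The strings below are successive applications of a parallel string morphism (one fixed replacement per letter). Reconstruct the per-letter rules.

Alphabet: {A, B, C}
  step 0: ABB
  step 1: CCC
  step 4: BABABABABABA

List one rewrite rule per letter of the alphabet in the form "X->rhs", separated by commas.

  step 0 ⇒ step 1: ABB ⇒ C·C·C
    A ↦ C
    B ↦ C
    C ↦ BA  (constrained at step 1)

A->C, B->C, C->BA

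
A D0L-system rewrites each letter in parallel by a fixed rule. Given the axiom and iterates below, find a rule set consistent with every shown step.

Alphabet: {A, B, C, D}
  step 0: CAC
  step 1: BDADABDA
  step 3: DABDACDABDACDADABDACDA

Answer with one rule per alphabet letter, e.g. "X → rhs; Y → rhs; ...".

A->DA, B->A, C->BDA, D->C

  step 0 ⇒ step 1: CAC ⇒ BDA·DA·BDA
    A ↦ DA
    C ↦ BDA
    B ↦ A  (constrained at step 1)
    D ↦ C  (constrained at step 1)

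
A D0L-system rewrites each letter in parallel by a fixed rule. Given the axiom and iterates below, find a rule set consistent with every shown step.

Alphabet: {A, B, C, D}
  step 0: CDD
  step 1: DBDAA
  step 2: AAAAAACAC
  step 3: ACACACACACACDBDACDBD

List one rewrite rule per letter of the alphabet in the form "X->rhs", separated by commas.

  step 2 ⇒ step 3: AAAAAACAC ⇒ AC·AC·AC·AC·AC·AC·DBD·AC·DBD
    A ↦ AC
    C ↦ DBD
  step 1 ⇒ step 2: DBDAA ⇒ A·AAA·A·AC·AC
    B ↦ AAA
  step 0 ⇒ step 1: CDD ⇒ DBD·A·A
    D ↦ A

A->AC, B->AAA, C->DBD, D->A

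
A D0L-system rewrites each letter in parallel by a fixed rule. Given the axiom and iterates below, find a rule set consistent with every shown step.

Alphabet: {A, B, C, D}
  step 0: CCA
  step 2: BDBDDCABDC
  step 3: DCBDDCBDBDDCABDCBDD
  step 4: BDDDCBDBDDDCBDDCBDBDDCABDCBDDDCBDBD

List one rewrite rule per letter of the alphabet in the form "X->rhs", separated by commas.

  step 3 ⇒ step 4: DCBDDCBDBDDCABDCBDD ⇒ BD·D·DC·BD·BD·D·DC·BD·DC·BD·BD·D·CAB·DC·BD·D·DC·BD·BD
    A ↦ CAB
    B ↦ DC
    C ↦ D
    D ↦ BD

A->CAB, B->DC, C->D, D->BD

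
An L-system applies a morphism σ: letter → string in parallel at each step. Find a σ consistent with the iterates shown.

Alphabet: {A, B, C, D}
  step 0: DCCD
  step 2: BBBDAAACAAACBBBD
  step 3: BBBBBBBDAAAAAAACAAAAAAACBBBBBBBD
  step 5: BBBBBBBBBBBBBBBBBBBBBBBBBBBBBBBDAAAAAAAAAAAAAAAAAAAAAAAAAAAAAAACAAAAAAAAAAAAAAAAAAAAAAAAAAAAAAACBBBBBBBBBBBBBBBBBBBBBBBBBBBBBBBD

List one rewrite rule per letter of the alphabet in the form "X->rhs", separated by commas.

A->AA, B->BB, C->AC, D->BD

  step 2 ⇒ step 3: BBBDAAACAAACBBBD ⇒ BB·BB·BB·BD·AA·AA·AA·AC·AA·AA·AA·AC·BB·BB·BB·BD
    A ↦ AA
    B ↦ BB
    C ↦ AC
    D ↦ BD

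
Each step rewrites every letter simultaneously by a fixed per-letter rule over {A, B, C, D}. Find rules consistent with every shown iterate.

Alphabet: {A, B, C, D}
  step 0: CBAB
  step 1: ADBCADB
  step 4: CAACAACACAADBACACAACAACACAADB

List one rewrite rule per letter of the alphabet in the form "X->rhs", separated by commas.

  step 0 ⇒ step 1: CBAB ⇒ A·DB·CA·DB
    A ↦ CA
    B ↦ DB
    C ↦ A
    D ↦ A  (constrained at step 1)

A->CA, B->DB, C->A, D->A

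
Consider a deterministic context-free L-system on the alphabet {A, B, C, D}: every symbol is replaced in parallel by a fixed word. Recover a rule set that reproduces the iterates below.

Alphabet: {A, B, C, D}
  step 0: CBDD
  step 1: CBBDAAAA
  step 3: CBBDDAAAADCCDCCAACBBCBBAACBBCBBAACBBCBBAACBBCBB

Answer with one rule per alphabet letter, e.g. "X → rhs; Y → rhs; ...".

  step 0 ⇒ step 1: CBDD ⇒ CBB·D·AA·AA
    B ↦ D
    C ↦ CBB
    D ↦ AA
    A ↦ DCC  (constrained at step 1)

A->DCC, B->D, C->CBB, D->AA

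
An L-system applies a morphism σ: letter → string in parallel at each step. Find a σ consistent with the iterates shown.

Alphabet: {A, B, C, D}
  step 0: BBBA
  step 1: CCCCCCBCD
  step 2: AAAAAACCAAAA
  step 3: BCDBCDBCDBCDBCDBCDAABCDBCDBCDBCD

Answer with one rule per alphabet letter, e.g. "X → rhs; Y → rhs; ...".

  step 2 ⇒ step 3: AAAAAACCAAAA ⇒ BCD·BCD·BCD·BCD·BCD·BCD·A·A·BCD·BCD·BCD·BCD
    A ↦ BCD
    C ↦ A
  step 0 ⇒ step 1: BBBA ⇒ CC·CC·CC·BCD
    B ↦ CC
  step 1 ⇒ step 2: CCCCCCBCD ⇒ A·A·A·A·A·A·CC·A·AAA
    D ↦ AAA

A->BCD, B->CC, C->A, D->AAA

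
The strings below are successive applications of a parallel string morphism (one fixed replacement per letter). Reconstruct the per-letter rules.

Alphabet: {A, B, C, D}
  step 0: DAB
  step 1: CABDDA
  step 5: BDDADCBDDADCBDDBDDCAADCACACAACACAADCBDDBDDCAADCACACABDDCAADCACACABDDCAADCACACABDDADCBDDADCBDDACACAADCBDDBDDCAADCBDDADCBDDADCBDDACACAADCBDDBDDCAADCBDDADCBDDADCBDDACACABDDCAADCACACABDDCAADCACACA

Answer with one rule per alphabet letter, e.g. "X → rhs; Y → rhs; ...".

A->BDD, B->A, C->ADC, D->CA

  step 0 ⇒ step 1: DAB ⇒ CA·BDD·A
    A ↦ BDD
    B ↦ A
    D ↦ CA
    C ↦ ADC  (constrained at step 1)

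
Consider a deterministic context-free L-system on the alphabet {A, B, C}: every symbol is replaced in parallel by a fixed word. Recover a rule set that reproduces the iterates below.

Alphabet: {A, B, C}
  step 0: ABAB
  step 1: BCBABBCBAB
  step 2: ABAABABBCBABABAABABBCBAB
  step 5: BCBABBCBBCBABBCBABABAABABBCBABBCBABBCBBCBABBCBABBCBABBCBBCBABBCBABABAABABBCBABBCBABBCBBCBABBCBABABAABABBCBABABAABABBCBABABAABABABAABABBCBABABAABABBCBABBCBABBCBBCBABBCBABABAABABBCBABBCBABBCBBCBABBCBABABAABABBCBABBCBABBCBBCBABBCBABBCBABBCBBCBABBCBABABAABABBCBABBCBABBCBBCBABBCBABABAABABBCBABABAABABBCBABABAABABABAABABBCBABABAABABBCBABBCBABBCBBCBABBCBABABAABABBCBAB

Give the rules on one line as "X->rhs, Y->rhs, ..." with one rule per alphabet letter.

A->BCB, B->AB, C->AAB

  step 1 ⇒ step 2: BCBABBCBAB ⇒ AB·AAB·AB·BCB·AB·AB·AAB·AB·BCB·AB
    A ↦ BCB
    B ↦ AB
    C ↦ AAB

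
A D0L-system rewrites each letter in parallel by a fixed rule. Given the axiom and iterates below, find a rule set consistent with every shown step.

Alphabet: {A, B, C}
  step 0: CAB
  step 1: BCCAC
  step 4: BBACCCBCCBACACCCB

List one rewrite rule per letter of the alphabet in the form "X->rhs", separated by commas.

  step 0 ⇒ step 1: CAB ⇒ B·CC·AC
    A ↦ CC
    B ↦ AC
    C ↦ B

A->CC, B->AC, C->B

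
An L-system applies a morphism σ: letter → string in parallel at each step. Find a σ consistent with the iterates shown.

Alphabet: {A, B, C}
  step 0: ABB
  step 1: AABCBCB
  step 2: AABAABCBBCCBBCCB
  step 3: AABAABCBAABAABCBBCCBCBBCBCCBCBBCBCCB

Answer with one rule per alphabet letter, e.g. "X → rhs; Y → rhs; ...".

A->AAB, B->CB, C->BC

  step 2 ⇒ step 3: AABAABCBBCCBBCCB ⇒ AAB·AAB·CB·AAB·AAB·CB·BC·CB·CB·BC·BC·CB·CB·BC·BC·CB
    A ↦ AAB
    B ↦ CB
    C ↦ BC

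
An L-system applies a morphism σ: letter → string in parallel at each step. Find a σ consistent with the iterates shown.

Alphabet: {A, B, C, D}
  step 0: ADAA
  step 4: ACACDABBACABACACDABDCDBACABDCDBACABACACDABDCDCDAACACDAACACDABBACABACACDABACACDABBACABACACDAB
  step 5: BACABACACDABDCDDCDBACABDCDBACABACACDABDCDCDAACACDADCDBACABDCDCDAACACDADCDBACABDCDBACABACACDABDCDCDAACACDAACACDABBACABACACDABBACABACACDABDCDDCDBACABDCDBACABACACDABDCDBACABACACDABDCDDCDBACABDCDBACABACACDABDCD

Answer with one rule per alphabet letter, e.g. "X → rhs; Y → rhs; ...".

A->B, B->DCD, C->ACA, D->CDA

  step 4 ⇒ step 5: ACACDABBACABACACDABDCDBACABDCDBACABACACDABDCDCDAACACDAACACDABBACABACACDABACACDABBACABACACDAB ⇒ B·ACA·B·ACA·CDA·B·DCD·DCD·B·ACA·B·DCD·B·ACA·B·ACA·CDA·B·DCD·CDA·ACA·CDA·DCD·B·ACA·B·DCD·CDA·ACA·CDA·DCD·B·ACA·B·DCD·B·ACA·B·ACA·CDA·B·DCD·CDA·ACA·CDA·ACA·CDA·B·B·ACA·B·ACA·CDA·B·B·ACA·B·ACA·CDA·B·DCD·DCD·B·ACA·B·DCD·B·ACA·B·ACA·CDA·B·DCD·B·ACA·B·ACA·CDA·B·DCD·DCD·B·ACA·B·DCD·B·ACA·B·ACA·CDA·B·DCD
    A ↦ B
    B ↦ DCD
    C ↦ ACA
    D ↦ CDA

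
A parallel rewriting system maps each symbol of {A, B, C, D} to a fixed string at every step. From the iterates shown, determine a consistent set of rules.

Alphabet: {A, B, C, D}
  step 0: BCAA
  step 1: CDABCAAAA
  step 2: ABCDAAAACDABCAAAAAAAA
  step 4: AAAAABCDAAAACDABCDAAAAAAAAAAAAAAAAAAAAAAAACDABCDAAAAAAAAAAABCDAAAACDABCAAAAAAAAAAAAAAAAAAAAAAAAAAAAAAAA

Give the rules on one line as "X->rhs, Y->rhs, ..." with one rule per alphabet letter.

A->AA, B->CD, C->ABC, D->DAA

  step 1 ⇒ step 2: CDABCAAAA ⇒ ABC·DAA·AA·CD·ABC·AA·AA·AA·AA
    A ↦ AA
    B ↦ CD
    C ↦ ABC
    D ↦ DAA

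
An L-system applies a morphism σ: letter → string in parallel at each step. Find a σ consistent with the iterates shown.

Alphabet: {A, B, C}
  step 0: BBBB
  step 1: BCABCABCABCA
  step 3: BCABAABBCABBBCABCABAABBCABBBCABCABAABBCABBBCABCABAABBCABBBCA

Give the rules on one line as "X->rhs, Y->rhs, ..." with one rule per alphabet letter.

A->B, B->BCA, C->BAA

  step 0 ⇒ step 1: BBBB ⇒ BCA·BCA·BCA·BCA
    B ↦ BCA
    A ↦ B  (constrained at step 1)
    C ↦ BAA  (constrained at step 1)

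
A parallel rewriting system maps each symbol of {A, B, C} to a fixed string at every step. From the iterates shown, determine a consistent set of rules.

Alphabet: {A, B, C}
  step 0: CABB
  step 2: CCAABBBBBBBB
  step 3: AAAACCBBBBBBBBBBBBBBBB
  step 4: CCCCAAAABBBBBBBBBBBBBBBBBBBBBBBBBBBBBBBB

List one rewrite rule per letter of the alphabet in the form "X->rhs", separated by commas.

A->C, B->BB, C->AA

  step 3 ⇒ step 4: AAAACCBBBBBBBBBBBBBBBB ⇒ C·C·C·C·AA·AA·BB·BB·BB·BB·BB·BB·BB·BB·BB·BB·BB·BB·BB·BB·BB·BB
    A ↦ C
    B ↦ BB
    C ↦ AA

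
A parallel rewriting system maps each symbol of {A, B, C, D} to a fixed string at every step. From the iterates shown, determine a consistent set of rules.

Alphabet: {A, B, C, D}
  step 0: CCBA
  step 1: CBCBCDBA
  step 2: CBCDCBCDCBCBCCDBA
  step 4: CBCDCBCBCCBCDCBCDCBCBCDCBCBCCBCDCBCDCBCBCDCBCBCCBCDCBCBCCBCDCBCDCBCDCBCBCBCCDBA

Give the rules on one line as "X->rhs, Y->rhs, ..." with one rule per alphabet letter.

A->BA, B->CD, C->CB, D->CBC

  step 1 ⇒ step 2: CBCBCDBA ⇒ CB·CD·CB·CD·CB·CBC·CD·BA
    A ↦ BA
    B ↦ CD
    C ↦ CB
    D ↦ CBC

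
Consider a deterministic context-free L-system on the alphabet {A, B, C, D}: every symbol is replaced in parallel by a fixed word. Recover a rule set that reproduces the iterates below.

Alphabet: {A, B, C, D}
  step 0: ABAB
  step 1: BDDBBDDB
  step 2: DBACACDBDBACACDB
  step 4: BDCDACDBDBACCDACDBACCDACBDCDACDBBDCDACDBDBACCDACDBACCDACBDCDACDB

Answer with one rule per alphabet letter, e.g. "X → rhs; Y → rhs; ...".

  step 1 ⇒ step 2: BDDBBDDB ⇒ DB·AC·AC·DB·DB·AC·AC·DB
    B ↦ DB
    D ↦ AC
  step 0 ⇒ step 1: ABAB ⇒ BD·DB·BD·DB
    A ↦ BD
    C ↦ CD  (constrained at step 2)

A->BD, B->DB, C->CD, D->AC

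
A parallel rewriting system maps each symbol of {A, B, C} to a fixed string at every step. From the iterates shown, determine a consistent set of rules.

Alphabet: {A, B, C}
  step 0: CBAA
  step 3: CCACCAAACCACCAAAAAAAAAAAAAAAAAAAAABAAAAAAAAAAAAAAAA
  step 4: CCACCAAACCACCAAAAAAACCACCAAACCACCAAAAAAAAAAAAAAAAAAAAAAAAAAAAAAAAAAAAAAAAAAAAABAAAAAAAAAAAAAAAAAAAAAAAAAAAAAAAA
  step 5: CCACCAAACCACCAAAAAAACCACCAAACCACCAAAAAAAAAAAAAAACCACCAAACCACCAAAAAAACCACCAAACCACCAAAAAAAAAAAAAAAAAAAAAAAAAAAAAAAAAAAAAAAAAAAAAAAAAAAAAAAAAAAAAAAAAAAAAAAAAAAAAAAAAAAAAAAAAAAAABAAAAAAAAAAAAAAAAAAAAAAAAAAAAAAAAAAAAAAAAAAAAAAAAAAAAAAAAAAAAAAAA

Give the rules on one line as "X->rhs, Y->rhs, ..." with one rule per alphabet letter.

  step 4 ⇒ step 5: CCACCAAACCACCAAAAAAACCACCAAACCACCAAAAAAAAAAAAAAAAAAAAAAAAAAAAAAAAAAAAAAAAAAAAABAAAAAAAAAAAAAAAAAAAAAAAAAAAAAAAA ⇒ CCA·CCA·AA·CCA·CCA·AA·AA·AA·CCA·CCA·AA·CCA·CCA·AA·AA·AA·AA·AA·AA·AA·CCA·CCA·AA·CCA·CCA·AA·AA·AA·CCA·CCA·AA·CCA·CCA·AA·AA·AA·AA·AA·AA·AA·AA·AA·AA·AA·AA·AA·AA·AA·AA·AA·AA·AA·AA·AA·AA·AA·AA·AA·AA·AA·AA·AA·AA·AA·AA·AA·AA·AA·AA·AA·AA·AA·AA·AA·AA·AA·AA·AA·AAB·AA·AA·AA·AA·AA·AA·AA·AA·AA·AA·AA·AA·AA·AA·AA·AA·AA·AA·AA·AA·AA·AA·AA·AA·AA·AA·AA·AA·AA·AA·AA·AA
    A ↦ AA
    B ↦ AAB
    C ↦ CCA

A->AA, B->AAB, C->CCA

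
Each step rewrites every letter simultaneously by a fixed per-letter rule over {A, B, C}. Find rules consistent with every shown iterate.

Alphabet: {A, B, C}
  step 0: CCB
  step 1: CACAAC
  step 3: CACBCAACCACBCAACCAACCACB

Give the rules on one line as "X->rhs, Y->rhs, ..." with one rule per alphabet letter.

  step 0 ⇒ step 1: CCB ⇒ CA·CA·AC
    B ↦ AC
    C ↦ CA
    A ↦ CB  (constrained at step 1)

A->CB, B->AC, C->CA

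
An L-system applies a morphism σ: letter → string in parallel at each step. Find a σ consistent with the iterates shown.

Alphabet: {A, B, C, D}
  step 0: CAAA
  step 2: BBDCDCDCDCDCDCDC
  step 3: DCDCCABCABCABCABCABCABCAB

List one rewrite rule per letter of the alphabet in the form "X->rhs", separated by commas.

A->BB, B->DC, C->AB, D->C

  step 2 ⇒ step 3: BBDCDCDCDCDCDCDC ⇒ DC·DC·C·AB·C·AB·C·AB·C·AB·C·AB·C·AB·C·AB
    B ↦ DC
    C ↦ AB
    D ↦ C
    A ↦ BB  (constrained at step 0)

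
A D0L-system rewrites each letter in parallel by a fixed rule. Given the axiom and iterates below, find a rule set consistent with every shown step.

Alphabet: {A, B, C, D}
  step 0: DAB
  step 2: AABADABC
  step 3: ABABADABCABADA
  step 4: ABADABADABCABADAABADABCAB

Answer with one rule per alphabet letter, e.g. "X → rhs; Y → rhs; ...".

  step 3 ⇒ step 4: ABABADABCABADA ⇒ AB·AD·AB·AD·AB·C·AB·AD·A·AB·AD·AB·C·AB
    A ↦ AB
    B ↦ AD
    C ↦ A
    D ↦ C

A->AB, B->AD, C->A, D->C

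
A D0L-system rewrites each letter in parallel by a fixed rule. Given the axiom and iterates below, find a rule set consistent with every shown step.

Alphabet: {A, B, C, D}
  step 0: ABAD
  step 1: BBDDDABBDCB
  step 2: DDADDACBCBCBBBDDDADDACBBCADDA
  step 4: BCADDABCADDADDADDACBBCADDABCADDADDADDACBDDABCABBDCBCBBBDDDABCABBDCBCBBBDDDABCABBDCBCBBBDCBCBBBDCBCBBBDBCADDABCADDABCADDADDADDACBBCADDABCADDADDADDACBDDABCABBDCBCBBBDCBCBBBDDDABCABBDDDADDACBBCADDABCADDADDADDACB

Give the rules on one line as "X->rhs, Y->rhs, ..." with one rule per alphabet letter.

A->BBD, B->DDA, C->BCA, D->CB

  step 1 ⇒ step 2: BBDDDABBDCB ⇒ DDA·DDA·CB·CB·CB·BBD·DDA·DDA·CB·BCA·DDA
    A ↦ BBD
    B ↦ DDA
    C ↦ BCA
    D ↦ CB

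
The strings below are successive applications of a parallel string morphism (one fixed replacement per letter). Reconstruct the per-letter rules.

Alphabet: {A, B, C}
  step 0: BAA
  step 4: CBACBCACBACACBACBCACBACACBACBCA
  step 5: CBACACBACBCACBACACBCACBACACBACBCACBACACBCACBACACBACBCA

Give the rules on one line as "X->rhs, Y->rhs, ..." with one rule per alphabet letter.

A->CA, B->A, C->CB

  step 4 ⇒ step 5: CBACBCACBACACBACBCACBACACBACBCA ⇒ CB·A·CA·CB·A·CB·CA·CB·A·CA·CB·CA·CB·A·CA·CB·A·CB·CA·CB·A·CA·CB·CA·CB·A·CA·CB·A·CB·CA
    A ↦ CA
    B ↦ A
    C ↦ CB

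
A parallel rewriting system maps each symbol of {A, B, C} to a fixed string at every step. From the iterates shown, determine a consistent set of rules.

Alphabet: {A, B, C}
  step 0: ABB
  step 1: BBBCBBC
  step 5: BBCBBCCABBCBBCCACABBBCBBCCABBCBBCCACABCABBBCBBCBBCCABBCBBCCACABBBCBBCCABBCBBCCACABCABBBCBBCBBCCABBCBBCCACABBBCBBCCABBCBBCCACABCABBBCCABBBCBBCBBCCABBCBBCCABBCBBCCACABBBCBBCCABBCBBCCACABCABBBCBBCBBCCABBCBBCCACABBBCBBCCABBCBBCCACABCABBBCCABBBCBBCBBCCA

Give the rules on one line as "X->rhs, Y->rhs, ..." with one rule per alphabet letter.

  step 0 ⇒ step 1: ABB ⇒ B·BBC·BBC
    A ↦ B
    B ↦ BBC
    C ↦ CA  (constrained at step 1)

A->B, B->BBC, C->CA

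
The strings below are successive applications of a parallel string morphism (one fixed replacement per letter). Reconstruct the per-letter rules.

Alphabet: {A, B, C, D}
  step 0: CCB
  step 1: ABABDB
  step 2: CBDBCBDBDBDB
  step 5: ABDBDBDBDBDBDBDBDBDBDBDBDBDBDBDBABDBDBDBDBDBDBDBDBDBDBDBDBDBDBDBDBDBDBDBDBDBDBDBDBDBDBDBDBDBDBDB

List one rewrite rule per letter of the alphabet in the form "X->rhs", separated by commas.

  step 1 ⇒ step 2: ABABDB ⇒ CB·DB·CB·DB·DB·DB
    A ↦ CB
    B ↦ DB
    D ↦ DB
  step 0 ⇒ step 1: CCB ⇒ AB·AB·DB
    C ↦ AB

A->CB, B->DB, C->AB, D->DB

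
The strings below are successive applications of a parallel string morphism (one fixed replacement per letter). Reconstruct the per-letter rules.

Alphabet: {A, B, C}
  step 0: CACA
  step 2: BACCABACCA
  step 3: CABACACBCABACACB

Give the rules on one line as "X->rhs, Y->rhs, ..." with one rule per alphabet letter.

A->B, B->CA, C->AC

  step 2 ⇒ step 3: BACCABACCA ⇒ CA·B·AC·AC·B·CA·B·AC·AC·B
    A ↦ B
    B ↦ CA
    C ↦ AC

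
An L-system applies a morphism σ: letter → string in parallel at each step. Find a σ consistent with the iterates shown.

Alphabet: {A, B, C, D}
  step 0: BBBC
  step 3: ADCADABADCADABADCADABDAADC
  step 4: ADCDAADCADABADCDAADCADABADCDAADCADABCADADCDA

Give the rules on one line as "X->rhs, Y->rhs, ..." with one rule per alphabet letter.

  step 3 ⇒ step 4: ADCADABADCADABADCADABDAADC ⇒ AD·C·DA·AD·C·AD·AB·AD·C·DA·AD·C·AD·AB·AD·C·DA·AD·C·AD·AB·C·AD·AD·C·DA
    A ↦ AD
    B ↦ AB
    C ↦ DA
    D ↦ C

A->AD, B->AB, C->DA, D->C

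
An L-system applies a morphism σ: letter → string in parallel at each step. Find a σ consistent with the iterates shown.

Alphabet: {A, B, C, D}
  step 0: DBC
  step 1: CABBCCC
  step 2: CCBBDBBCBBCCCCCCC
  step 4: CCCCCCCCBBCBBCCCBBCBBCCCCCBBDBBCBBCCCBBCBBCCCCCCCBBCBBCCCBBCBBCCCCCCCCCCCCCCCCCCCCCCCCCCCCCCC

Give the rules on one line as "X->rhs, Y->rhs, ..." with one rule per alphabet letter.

A->BBD, B->BBC, C->CC, D->CA

  step 1 ⇒ step 2: CABBCCC ⇒ CC·BBD·BBC·BBC·CC·CC·CC
    A ↦ BBD
    B ↦ BBC
    C ↦ CC
  step 0 ⇒ step 1: DBC ⇒ CA·BBC·CC
    D ↦ CA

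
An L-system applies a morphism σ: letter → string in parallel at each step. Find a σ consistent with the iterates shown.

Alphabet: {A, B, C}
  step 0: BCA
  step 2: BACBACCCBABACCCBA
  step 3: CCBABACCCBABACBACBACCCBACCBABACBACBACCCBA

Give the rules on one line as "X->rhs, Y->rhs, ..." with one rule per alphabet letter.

A->BA, B->CC, C->BAC

  step 2 ⇒ step 3: BACBACCCBABACCCBA ⇒ CC·BA·BAC·CC·BA·BAC·BAC·BAC·CC·BA·CC·BA·BAC·BAC·BAC·CC·BA
    A ↦ BA
    B ↦ CC
    C ↦ BAC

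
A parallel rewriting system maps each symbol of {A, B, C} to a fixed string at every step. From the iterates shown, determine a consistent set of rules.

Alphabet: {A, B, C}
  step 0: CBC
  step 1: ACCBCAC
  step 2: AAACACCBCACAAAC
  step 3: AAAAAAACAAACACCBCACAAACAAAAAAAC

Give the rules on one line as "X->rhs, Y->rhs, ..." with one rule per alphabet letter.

  step 2 ⇒ step 3: AAACACCBCACAAAC ⇒ AA·AA·AA·AC·AA·AC·AC·CBC·AC·AA·AC·AA·AA·AA·AC
    A ↦ AA
    B ↦ CBC
    C ↦ AC

A->AA, B->CBC, C->AC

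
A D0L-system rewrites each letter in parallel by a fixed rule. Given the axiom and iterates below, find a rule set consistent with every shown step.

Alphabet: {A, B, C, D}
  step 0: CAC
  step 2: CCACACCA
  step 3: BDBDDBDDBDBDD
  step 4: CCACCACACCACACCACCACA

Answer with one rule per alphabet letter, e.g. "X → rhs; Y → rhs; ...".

  step 3 ⇒ step 4: BDBDDBDDBDBDD ⇒ C·CA·C·CA·CA·C·CA·CA·C·CA·C·CA·CA
    B ↦ C
    D ↦ CA
  step 2 ⇒ step 3: CCACACCA ⇒ BD·BD·D·BD·D·BD·BD·D
    A ↦ D
  step 2 ⇒ step 3: CCACACCA ⇒ BD·BD·D·BD·D·BD·BD·D
    C ↦ BD

A->D, B->C, C->BD, D->CA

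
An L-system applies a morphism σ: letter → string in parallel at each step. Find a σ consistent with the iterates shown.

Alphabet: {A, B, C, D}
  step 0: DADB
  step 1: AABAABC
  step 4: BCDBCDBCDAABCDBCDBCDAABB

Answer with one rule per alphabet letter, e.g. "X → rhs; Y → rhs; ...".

  step 0 ⇒ step 1: DADB ⇒ AA·B·AA·BC
    A ↦ B
    B ↦ BC
    D ↦ AA
    C ↦ D  (constrained at step 1)

A->B, B->BC, C->D, D->AA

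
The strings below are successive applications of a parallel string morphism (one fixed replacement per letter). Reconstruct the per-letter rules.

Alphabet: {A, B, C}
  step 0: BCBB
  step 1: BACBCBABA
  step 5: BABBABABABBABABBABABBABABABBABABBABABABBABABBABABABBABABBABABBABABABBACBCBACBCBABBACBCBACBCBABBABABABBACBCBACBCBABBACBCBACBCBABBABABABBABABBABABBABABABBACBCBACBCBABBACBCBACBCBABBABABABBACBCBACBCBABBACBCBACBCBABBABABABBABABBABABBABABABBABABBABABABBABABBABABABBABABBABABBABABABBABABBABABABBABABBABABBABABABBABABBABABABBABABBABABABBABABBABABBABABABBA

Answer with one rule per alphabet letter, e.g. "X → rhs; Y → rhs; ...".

  step 0 ⇒ step 1: BCBB ⇒ BA·CBC·BA·BA
    B ↦ BA
    C ↦ CBC
    A ↦ BBA  (constrained at step 1)

A->BBA, B->BA, C->CBC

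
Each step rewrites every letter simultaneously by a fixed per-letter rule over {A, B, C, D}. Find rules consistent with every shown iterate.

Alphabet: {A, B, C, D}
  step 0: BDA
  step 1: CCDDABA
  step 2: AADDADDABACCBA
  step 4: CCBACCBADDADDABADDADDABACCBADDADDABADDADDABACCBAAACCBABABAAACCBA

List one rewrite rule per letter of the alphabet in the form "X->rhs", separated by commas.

A->BA, B->CC, C->A, D->DDA

  step 1 ⇒ step 2: CCDDABA ⇒ A·A·DDA·DDA·BA·CC·BA
    A ↦ BA
    B ↦ CC
    C ↦ A
    D ↦ DDA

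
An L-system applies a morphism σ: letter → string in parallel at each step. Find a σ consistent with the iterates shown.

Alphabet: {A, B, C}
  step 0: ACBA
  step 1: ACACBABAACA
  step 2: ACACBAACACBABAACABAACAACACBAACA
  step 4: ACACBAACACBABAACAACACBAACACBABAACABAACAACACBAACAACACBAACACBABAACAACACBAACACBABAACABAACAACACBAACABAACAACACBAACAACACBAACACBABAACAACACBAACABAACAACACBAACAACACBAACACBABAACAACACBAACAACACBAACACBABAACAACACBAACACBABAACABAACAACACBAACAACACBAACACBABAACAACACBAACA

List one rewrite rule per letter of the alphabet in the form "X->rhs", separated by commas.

A->ACA, B->BA, C->CBA

  step 1 ⇒ step 2: ACACBABAACA ⇒ ACA·CBA·ACA·CBA·BA·ACA·BA·ACA·ACA·CBA·ACA
    A ↦ ACA
    B ↦ BA
    C ↦ CBA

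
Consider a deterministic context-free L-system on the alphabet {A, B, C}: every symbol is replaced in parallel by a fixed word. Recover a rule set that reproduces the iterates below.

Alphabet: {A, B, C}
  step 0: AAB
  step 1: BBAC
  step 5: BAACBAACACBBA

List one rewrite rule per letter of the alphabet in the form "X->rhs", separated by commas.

  step 0 ⇒ step 1: AAB ⇒ B·B·AC
    A ↦ B
    B ↦ AC
    C ↦ A  (constrained at step 1)

A->B, B->AC, C->A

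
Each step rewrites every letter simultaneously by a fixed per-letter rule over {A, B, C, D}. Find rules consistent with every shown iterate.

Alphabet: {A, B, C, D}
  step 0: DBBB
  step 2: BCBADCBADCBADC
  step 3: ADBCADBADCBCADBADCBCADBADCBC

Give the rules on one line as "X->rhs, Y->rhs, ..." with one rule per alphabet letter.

  step 2 ⇒ step 3: BCBADCBADCBADC ⇒ AD·BC·AD·BAD·C·BC·AD·BAD·C·BC·AD·BAD·C·BC
    A ↦ BAD
    B ↦ AD
    C ↦ BC
    D ↦ C

A->BAD, B->AD, C->BC, D->C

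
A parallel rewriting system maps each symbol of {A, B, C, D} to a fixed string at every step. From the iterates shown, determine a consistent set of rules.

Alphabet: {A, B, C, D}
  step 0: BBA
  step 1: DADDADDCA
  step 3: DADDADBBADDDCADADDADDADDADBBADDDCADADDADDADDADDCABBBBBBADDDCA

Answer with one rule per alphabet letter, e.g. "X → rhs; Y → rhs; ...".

A->DCA, B->DAD, C->ADD, D->BB

  step 0 ⇒ step 1: BBA ⇒ DAD·DAD·DCA
    A ↦ DCA
    B ↦ DAD
    C ↦ ADD  (constrained at step 1)
    D ↦ BB  (constrained at step 1)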